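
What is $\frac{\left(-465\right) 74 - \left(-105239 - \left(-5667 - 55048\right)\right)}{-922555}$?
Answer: $- \frac{10114}{922555} \approx -0.010963$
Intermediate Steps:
$\frac{\left(-465\right) 74 - \left(-105239 - \left(-5667 - 55048\right)\right)}{-922555} = \left(-34410 - \left(-105239 - \left(-5667 - 55048\right)\right)\right) \left(- \frac{1}{922555}\right) = \left(-34410 - \left(-105239 - -60715\right)\right) \left(- \frac{1}{922555}\right) = \left(-34410 - \left(-105239 + 60715\right)\right) \left(- \frac{1}{922555}\right) = \left(-34410 - -44524\right) \left(- \frac{1}{922555}\right) = \left(-34410 + 44524\right) \left(- \frac{1}{922555}\right) = 10114 \left(- \frac{1}{922555}\right) = - \frac{10114}{922555}$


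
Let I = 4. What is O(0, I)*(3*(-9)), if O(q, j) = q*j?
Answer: 0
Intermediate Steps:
O(q, j) = j*q
O(0, I)*(3*(-9)) = (4*0)*(3*(-9)) = 0*(-27) = 0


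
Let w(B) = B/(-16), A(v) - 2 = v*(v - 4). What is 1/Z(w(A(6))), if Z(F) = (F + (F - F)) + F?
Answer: -4/7 ≈ -0.57143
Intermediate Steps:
A(v) = 2 + v*(-4 + v) (A(v) = 2 + v*(v - 4) = 2 + v*(-4 + v))
w(B) = -B/16 (w(B) = B*(-1/16) = -B/16)
Z(F) = 2*F (Z(F) = (F + 0) + F = F + F = 2*F)
1/Z(w(A(6))) = 1/(2*(-(2 + 6**2 - 4*6)/16)) = 1/(2*(-(2 + 36 - 24)/16)) = 1/(2*(-1/16*14)) = 1/(2*(-7/8)) = 1/(-7/4) = -4/7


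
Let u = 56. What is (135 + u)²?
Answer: 36481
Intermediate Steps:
(135 + u)² = (135 + 56)² = 191² = 36481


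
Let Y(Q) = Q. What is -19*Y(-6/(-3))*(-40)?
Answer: 1520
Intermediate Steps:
-19*Y(-6/(-3))*(-40) = -(-114)/(-3)*(-40) = -(-114)*(-1)/3*(-40) = -19*2*(-40) = -38*(-40) = 1520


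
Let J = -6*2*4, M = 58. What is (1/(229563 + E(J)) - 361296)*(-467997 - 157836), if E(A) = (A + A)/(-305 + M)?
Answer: 4273659709563602475/18900719 ≈ 2.2611e+11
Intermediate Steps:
J = -48 (J = -12*4 = -48)
E(A) = -2*A/247 (E(A) = (A + A)/(-305 + 58) = (2*A)/(-247) = (2*A)*(-1/247) = -2*A/247)
(1/(229563 + E(J)) - 361296)*(-467997 - 157836) = (1/(229563 - 2/247*(-48)) - 361296)*(-467997 - 157836) = (1/(229563 + 96/247) - 361296)*(-625833) = (1/(56702157/247) - 361296)*(-625833) = (247/56702157 - 361296)*(-625833) = -20486262515225/56702157*(-625833) = 4273659709563602475/18900719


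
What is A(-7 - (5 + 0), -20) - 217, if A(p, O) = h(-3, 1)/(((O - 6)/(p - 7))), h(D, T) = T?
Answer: -5623/26 ≈ -216.27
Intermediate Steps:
A(p, O) = (-7 + p)/(-6 + O) (A(p, O) = 1/((O - 6)/(p - 7)) = 1/((-6 + O)/(-7 + p)) = 1*((-7 + p)/(-6 + O)) = (-7 + p)/(-6 + O))
A(-7 - (5 + 0), -20) - 217 = (-7 + (-7 - (5 + 0)))/(-6 - 20) - 217 = (-7 + (-7 - 1*5))/(-26) - 217 = -(-7 + (-7 - 5))/26 - 217 = -(-7 - 12)/26 - 217 = -1/26*(-19) - 217 = 19/26 - 217 = -5623/26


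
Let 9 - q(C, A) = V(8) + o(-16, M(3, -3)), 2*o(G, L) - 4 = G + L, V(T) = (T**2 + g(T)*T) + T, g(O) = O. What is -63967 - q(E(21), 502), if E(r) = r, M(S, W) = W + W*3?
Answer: -63852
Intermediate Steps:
M(S, W) = 4*W (M(S, W) = W + 3*W = 4*W)
V(T) = T + 2*T**2 (V(T) = (T**2 + T*T) + T = (T**2 + T**2) + T = 2*T**2 + T = T + 2*T**2)
o(G, L) = 2 + G/2 + L/2 (o(G, L) = 2 + (G + L)/2 = 2 + (G/2 + L/2) = 2 + G/2 + L/2)
q(C, A) = -115 (q(C, A) = 9 - (8*(1 + 2*8) + (2 + (1/2)*(-16) + (4*(-3))/2)) = 9 - (8*(1 + 16) + (2 - 8 + (1/2)*(-12))) = 9 - (8*17 + (2 - 8 - 6)) = 9 - (136 - 12) = 9 - 1*124 = 9 - 124 = -115)
-63967 - q(E(21), 502) = -63967 - 1*(-115) = -63967 + 115 = -63852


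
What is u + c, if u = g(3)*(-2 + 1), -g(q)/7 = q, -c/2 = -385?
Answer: 791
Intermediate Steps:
c = 770 (c = -2*(-385) = 770)
g(q) = -7*q
u = 21 (u = (-7*3)*(-2 + 1) = -21*(-1) = 21)
u + c = 21 + 770 = 791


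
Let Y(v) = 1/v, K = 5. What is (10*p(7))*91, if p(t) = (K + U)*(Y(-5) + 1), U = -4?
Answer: 728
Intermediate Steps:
Y(v) = 1/v
p(t) = ⅘ (p(t) = (5 - 4)*(1/(-5) + 1) = 1*(-⅕ + 1) = 1*(⅘) = ⅘)
(10*p(7))*91 = (10*(⅘))*91 = 8*91 = 728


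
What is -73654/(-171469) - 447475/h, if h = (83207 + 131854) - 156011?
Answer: -2895152883/405009778 ≈ -7.1484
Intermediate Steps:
h = 59050 (h = 215061 - 156011 = 59050)
-73654/(-171469) - 447475/h = -73654/(-171469) - 447475/59050 = -73654*(-1/171469) - 447475*1/59050 = 73654/171469 - 17899/2362 = -2895152883/405009778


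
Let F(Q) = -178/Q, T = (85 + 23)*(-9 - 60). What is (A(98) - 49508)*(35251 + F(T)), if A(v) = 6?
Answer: -3250927891565/1863 ≈ -1.7450e+9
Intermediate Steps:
T = -7452 (T = 108*(-69) = -7452)
(A(98) - 49508)*(35251 + F(T)) = (6 - 49508)*(35251 - 178/(-7452)) = -49502*(35251 - 178*(-1/7452)) = -49502*(35251 + 89/3726) = -49502*131345315/3726 = -3250927891565/1863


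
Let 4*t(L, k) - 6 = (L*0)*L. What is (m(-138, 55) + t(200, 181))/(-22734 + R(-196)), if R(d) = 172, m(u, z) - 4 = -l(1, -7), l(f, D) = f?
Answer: -9/45124 ≈ -0.00019945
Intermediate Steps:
t(L, k) = 3/2 (t(L, k) = 3/2 + ((L*0)*L)/4 = 3/2 + (0*L)/4 = 3/2 + (¼)*0 = 3/2 + 0 = 3/2)
m(u, z) = 3 (m(u, z) = 4 - 1*1 = 4 - 1 = 3)
(m(-138, 55) + t(200, 181))/(-22734 + R(-196)) = (3 + 3/2)/(-22734 + 172) = (9/2)/(-22562) = (9/2)*(-1/22562) = -9/45124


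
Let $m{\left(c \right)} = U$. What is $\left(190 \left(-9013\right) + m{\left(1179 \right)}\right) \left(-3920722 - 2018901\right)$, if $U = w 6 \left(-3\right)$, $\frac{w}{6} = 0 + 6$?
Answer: $10175275074514$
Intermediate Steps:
$w = 36$ ($w = 6 \left(0 + 6\right) = 6 \cdot 6 = 36$)
$U = -648$ ($U = 36 \cdot 6 \left(-3\right) = 216 \left(-3\right) = -648$)
$m{\left(c \right)} = -648$
$\left(190 \left(-9013\right) + m{\left(1179 \right)}\right) \left(-3920722 - 2018901\right) = \left(190 \left(-9013\right) - 648\right) \left(-3920722 - 2018901\right) = \left(-1712470 - 648\right) \left(-3920722 - 2018901\right) = \left(-1713118\right) \left(-5939623\right) = 10175275074514$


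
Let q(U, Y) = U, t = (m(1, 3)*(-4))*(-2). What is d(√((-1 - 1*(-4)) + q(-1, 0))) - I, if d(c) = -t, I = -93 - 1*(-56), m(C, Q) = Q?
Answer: 13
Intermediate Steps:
I = -37 (I = -93 + 56 = -37)
t = 24 (t = (3*(-4))*(-2) = -12*(-2) = 24)
d(c) = -24 (d(c) = -1*24 = -24)
d(√((-1 - 1*(-4)) + q(-1, 0))) - I = -24 - 1*(-37) = -24 + 37 = 13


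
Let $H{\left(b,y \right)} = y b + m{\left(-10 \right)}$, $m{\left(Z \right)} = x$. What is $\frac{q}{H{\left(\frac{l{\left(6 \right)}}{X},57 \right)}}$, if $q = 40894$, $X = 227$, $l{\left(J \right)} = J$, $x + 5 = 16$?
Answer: $\frac{9282938}{2839} \approx 3269.8$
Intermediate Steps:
$x = 11$ ($x = -5 + 16 = 11$)
$m{\left(Z \right)} = 11$
$H{\left(b,y \right)} = 11 + b y$ ($H{\left(b,y \right)} = y b + 11 = b y + 11 = 11 + b y$)
$\frac{q}{H{\left(\frac{l{\left(6 \right)}}{X},57 \right)}} = \frac{40894}{11 + \frac{6}{227} \cdot 57} = \frac{40894}{11 + \frac{342}{227}} = \frac{40894}{\frac{2839}{227}} = 40894 \cdot \frac{227}{2839} = \frac{9282938}{2839}$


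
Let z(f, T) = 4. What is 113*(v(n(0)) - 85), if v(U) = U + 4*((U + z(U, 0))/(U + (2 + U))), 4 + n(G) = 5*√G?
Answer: -10057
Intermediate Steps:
n(G) = -4 + 5*√G
v(U) = U + 4*(4 + U)/(2 + 2*U) (v(U) = U + 4*((U + 4)/(U + (2 + U))) = U + 4*((4 + U)/(2 + 2*U)) = U + 4*(4 + U)/(2 + 2*U))
113*(v(n(0)) - 85) = 113*((8 + (-4 + 5*√0)² + 3*(-4 + 5*√0))/(1 + (-4 + 5*√0)) - 85) = 113*((8 + (-4 + 5*0)² + 3*(-4 + 5*0))/(1 + (-4 + 5*0)) - 85) = 113*((8 + (-4 + 0)² + 3*(-4 + 0))/(1 + (-4 + 0)) - 85) = 113*((8 + (-4)² + 3*(-4))/(1 - 4) - 85) = 113*((8 + 16 - 12)/(-3) - 85) = 113*(-⅓*12 - 85) = 113*(-4 - 85) = 113*(-89) = -10057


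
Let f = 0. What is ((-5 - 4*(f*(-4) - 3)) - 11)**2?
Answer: 16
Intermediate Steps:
((-5 - 4*(f*(-4) - 3)) - 11)**2 = ((-5 - 4*(0*(-4) - 3)) - 11)**2 = ((-5 - 4*(0 - 3)) - 11)**2 = ((-5 - 4*(-3)) - 11)**2 = ((-5 + 12) - 11)**2 = (7 - 11)**2 = (-4)**2 = 16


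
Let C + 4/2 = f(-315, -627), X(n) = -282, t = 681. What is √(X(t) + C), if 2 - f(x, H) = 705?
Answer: I*√987 ≈ 31.417*I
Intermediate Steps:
f(x, H) = -703 (f(x, H) = 2 - 1*705 = 2 - 705 = -703)
C = -705 (C = -2 - 703 = -705)
√(X(t) + C) = √(-282 - 705) = √(-987) = I*√987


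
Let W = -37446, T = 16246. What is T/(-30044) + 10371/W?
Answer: -38330585/46876151 ≈ -0.81770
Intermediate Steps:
T/(-30044) + 10371/W = 16246/(-30044) + 10371/(-37446) = 16246*(-1/30044) + 10371*(-1/37446) = -8123/15022 - 3457/12482 = -38330585/46876151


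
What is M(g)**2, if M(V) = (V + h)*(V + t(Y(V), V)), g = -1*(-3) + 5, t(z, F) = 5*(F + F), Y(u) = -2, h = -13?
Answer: 193600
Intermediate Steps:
t(z, F) = 10*F (t(z, F) = 5*(2*F) = 10*F)
g = 8 (g = 3 + 5 = 8)
M(V) = 11*V*(-13 + V) (M(V) = (V - 13)*(V + 10*V) = (-13 + V)*(11*V) = 11*V*(-13 + V))
M(g)**2 = (11*8*(-13 + 8))**2 = (11*8*(-5))**2 = (-440)**2 = 193600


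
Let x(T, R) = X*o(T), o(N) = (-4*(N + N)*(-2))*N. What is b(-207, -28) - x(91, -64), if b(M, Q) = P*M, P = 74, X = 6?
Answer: -810294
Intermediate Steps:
o(N) = 16*N² (o(N) = (-4*2*N*(-2))*N = (-(-16)*N)*N = (16*N)*N = 16*N²)
x(T, R) = 96*T² (x(T, R) = 6*(16*T²) = 96*T²)
b(M, Q) = 74*M
b(-207, -28) - x(91, -64) = 74*(-207) - 96*91² = -15318 - 96*8281 = -15318 - 1*794976 = -15318 - 794976 = -810294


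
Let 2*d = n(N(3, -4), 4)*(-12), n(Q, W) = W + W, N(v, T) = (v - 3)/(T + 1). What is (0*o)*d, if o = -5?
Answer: 0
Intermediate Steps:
N(v, T) = (-3 + v)/(1 + T)
n(Q, W) = 2*W
d = -48 (d = ((2*4)*(-12))/2 = (8*(-12))/2 = (1/2)*(-96) = -48)
(0*o)*d = (0*(-5))*(-48) = 0*(-48) = 0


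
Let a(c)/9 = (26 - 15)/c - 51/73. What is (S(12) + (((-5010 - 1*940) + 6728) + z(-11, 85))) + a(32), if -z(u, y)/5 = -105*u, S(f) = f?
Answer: -11652421/2336 ≈ -4988.2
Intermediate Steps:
z(u, y) = 525*u (z(u, y) = -(-525)*u = 525*u)
a(c) = -459/73 + 99/c (a(c) = 9*((26 - 15)/c - 51/73) = 9*(11/c - 51*1/73) = 9*(11/c - 51/73) = 9*(-51/73 + 11/c) = -459/73 + 99/c)
(S(12) + (((-5010 - 1*940) + 6728) + z(-11, 85))) + a(32) = (12 + (((-5010 - 1*940) + 6728) + 525*(-11))) + (-459/73 + 99/32) = (12 + (((-5010 - 940) + 6728) - 5775)) + (-459/73 + 99*(1/32)) = (12 + ((-5950 + 6728) - 5775)) + (-459/73 + 99/32) = (12 + (778 - 5775)) - 7461/2336 = (12 - 4997) - 7461/2336 = -4985 - 7461/2336 = -11652421/2336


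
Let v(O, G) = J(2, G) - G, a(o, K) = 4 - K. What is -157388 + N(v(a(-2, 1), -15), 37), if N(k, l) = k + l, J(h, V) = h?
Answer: -157334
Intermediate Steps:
v(O, G) = 2 - G
-157388 + N(v(a(-2, 1), -15), 37) = -157388 + ((2 - 1*(-15)) + 37) = -157388 + ((2 + 15) + 37) = -157388 + (17 + 37) = -157388 + 54 = -157334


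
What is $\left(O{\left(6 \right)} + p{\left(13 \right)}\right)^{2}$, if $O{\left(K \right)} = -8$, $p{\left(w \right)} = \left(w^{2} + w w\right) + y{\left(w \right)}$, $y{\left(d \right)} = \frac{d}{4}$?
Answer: $\frac{1776889}{16} \approx 1.1106 \cdot 10^{5}$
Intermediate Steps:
$y{\left(d \right)} = \frac{d}{4}$ ($y{\left(d \right)} = d \frac{1}{4} = \frac{d}{4}$)
$p{\left(w \right)} = 2 w^{2} + \frac{w}{4}$ ($p{\left(w \right)} = \left(w^{2} + w w\right) + \frac{w}{4} = \left(w^{2} + w^{2}\right) + \frac{w}{4} = 2 w^{2} + \frac{w}{4}$)
$\left(O{\left(6 \right)} + p{\left(13 \right)}\right)^{2} = \left(-8 + \frac{1}{4} \cdot 13 \left(1 + 8 \cdot 13\right)\right)^{2} = \left(-8 + \frac{1}{4} \cdot 13 \left(1 + 104\right)\right)^{2} = \left(-8 + \frac{1}{4} \cdot 13 \cdot 105\right)^{2} = \left(-8 + \frac{1365}{4}\right)^{2} = \left(\frac{1333}{4}\right)^{2} = \frac{1776889}{16}$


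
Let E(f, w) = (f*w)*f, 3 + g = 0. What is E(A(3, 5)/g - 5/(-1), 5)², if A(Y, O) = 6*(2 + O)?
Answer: 164025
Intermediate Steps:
g = -3 (g = -3 + 0 = -3)
A(Y, O) = 12 + 6*O
E(f, w) = w*f²
E(A(3, 5)/g - 5/(-1), 5)² = (5*((12 + 6*5)/(-3) - 5/(-1))²)² = (5*((12 + 30)*(-⅓) - 5*(-1))²)² = (5*(42*(-⅓) + 5)²)² = (5*(-14 + 5)²)² = (5*(-9)²)² = (5*81)² = 405² = 164025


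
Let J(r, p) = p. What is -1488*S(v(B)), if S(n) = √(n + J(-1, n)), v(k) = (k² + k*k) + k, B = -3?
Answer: -1488*√30 ≈ -8150.1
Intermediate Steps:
v(k) = k + 2*k² (v(k) = (k² + k²) + k = 2*k² + k = k + 2*k²)
S(n) = √2*√n (S(n) = √(n + n) = √(2*n) = √2*√n)
-1488*S(v(B)) = -1488*√2*√(-3*(1 + 2*(-3))) = -1488*√2*√(-3*(1 - 6)) = -1488*√2*√(-3*(-5)) = -1488*√2*√15 = -1488*√30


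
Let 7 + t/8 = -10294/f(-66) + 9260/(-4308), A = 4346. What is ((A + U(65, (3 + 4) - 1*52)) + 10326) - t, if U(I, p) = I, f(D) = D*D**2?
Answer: 191068314253/12901383 ≈ 14810.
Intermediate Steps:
f(D) = D**3
t = -940632982/12901383 (t = -56 + 8*(-10294/((-66)**3) + 9260/(-4308)) = -56 + 8*(-10294/(-287496) + 9260*(-1/4308)) = -56 + 8*(-10294*(-1/287496) - 2315/1077) = -56 + 8*(5147/143748 - 2315/1077) = -56 + 8*(-109077767/51605532) = -56 - 218155534/12901383 = -940632982/12901383 ≈ -72.909)
((A + U(65, (3 + 4) - 1*52)) + 10326) - t = ((4346 + 65) + 10326) - 1*(-940632982/12901383) = (4411 + 10326) + 940632982/12901383 = 14737 + 940632982/12901383 = 191068314253/12901383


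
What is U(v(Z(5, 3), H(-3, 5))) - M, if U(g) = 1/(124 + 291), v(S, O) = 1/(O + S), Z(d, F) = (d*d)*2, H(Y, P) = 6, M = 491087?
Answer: -203801104/415 ≈ -4.9109e+5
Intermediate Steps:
Z(d, F) = 2*d² (Z(d, F) = d²*2 = 2*d²)
U(g) = 1/415
U(v(Z(5, 3), H(-3, 5))) - M = 1/415 - 1*491087 = 1/415 - 491087 = -203801104/415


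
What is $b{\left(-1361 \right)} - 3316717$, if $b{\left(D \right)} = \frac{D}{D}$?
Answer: $-3316716$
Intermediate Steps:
$b{\left(D \right)} = 1$
$b{\left(-1361 \right)} - 3316717 = 1 - 3316717 = -3316716$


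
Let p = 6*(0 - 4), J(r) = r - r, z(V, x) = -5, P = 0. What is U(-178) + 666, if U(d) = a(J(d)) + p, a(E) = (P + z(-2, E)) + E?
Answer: 637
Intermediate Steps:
J(r) = 0
p = -24 (p = 6*(-4) = -24)
a(E) = -5 + E (a(E) = (0 - 5) + E = -5 + E)
U(d) = -29 (U(d) = (-5 + 0) - 24 = -5 - 24 = -29)
U(-178) + 666 = -29 + 666 = 637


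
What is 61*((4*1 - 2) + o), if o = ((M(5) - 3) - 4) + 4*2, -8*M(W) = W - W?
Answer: 183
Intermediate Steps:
M(W) = 0 (M(W) = -(W - W)/8 = -⅛*0 = 0)
o = 1 (o = ((0 - 3) - 4) + 4*2 = (-3 - 4) + 8 = -7 + 8 = 1)
61*((4*1 - 2) + o) = 61*((4*1 - 2) + 1) = 61*((4 - 2) + 1) = 61*(2 + 1) = 61*3 = 183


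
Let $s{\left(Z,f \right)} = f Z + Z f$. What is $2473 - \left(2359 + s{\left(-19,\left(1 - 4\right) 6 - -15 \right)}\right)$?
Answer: $0$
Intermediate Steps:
$s{\left(Z,f \right)} = 2 Z f$ ($s{\left(Z,f \right)} = Z f + Z f = 2 Z f$)
$2473 - \left(2359 + s{\left(-19,\left(1 - 4\right) 6 - -15 \right)}\right) = 2473 - \left(2359 + 2 \left(-19\right) \left(\left(1 - 4\right) 6 - -15\right)\right) = 2473 - \left(2359 + 2 \left(-19\right) \left(\left(-3\right) 6 + 15\right)\right) = 2473 - \left(2359 + 2 \left(-19\right) \left(-18 + 15\right)\right) = 2473 - \left(2359 + 2 \left(-19\right) \left(-3\right)\right) = 2473 - 2473 = 0$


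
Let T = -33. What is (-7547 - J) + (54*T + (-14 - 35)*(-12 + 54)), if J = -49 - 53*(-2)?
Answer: -11444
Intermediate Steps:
J = 57 (J = -49 + 106 = 57)
(-7547 - J) + (54*T + (-14 - 35)*(-12 + 54)) = (-7547 - 1*57) + (54*(-33) + (-14 - 35)*(-12 + 54)) = (-7547 - 57) + (-1782 - 49*42) = -7604 + (-1782 - 2058) = -7604 - 3840 = -11444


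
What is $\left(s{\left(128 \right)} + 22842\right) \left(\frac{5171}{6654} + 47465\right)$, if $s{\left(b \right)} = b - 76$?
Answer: $\frac{3615389355607}{3327} \approx 1.0867 \cdot 10^{9}$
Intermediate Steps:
$s{\left(b \right)} = -76 + b$
$\left(s{\left(128 \right)} + 22842\right) \left(\frac{5171}{6654} + 47465\right) = \left(\left(-76 + 128\right) + 22842\right) \left(\frac{5171}{6654} + 47465\right) = \left(52 + 22842\right) \left(5171 \cdot \frac{1}{6654} + 47465\right) = 22894 \left(\frac{5171}{6654} + 47465\right) = 22894 \cdot \frac{315837281}{6654} = \frac{3615389355607}{3327}$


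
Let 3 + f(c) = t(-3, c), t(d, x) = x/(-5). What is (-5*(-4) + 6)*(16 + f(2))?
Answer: 1638/5 ≈ 327.60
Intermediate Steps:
t(d, x) = -x/5 (t(d, x) = x*(-⅕) = -x/5)
f(c) = -3 - c/5
(-5*(-4) + 6)*(16 + f(2)) = (-5*(-4) + 6)*(16 + (-3 - ⅕*2)) = (20 + 6)*(16 + (-3 - ⅖)) = 26*(16 - 17/5) = 26*(63/5) = 1638/5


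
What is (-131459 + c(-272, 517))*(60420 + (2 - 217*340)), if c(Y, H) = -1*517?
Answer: 1762935408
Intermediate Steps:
c(Y, H) = -517
(-131459 + c(-272, 517))*(60420 + (2 - 217*340)) = (-131459 - 517)*(60420 + (2 - 217*340)) = -131976*(60420 + (2 - 73780)) = -131976*(60420 - 73778) = -131976*(-13358) = 1762935408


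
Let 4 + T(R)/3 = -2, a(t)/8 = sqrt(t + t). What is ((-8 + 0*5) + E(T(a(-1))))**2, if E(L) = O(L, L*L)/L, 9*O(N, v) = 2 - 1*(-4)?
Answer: 47089/729 ≈ 64.594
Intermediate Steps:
a(t) = 8*sqrt(2)*sqrt(t) (a(t) = 8*sqrt(t + t) = 8*sqrt(2*t) = 8*(sqrt(2)*sqrt(t)) = 8*sqrt(2)*sqrt(t))
O(N, v) = 2/3 (O(N, v) = (2 - 1*(-4))/9 = (2 + 4)/9 = (1/9)*6 = 2/3)
T(R) = -18 (T(R) = -12 + 3*(-2) = -12 - 6 = -18)
E(L) = 2/(3*L)
((-8 + 0*5) + E(T(a(-1))))**2 = ((-8 + 0*5) + (2/3)/(-18))**2 = ((-8 + 0) + (2/3)*(-1/18))**2 = (-8 - 1/27)**2 = (-217/27)**2 = 47089/729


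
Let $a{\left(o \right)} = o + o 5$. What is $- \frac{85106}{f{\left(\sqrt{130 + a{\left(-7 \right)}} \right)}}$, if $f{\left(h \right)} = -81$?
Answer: $\frac{85106}{81} \approx 1050.7$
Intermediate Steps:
$a{\left(o \right)} = 6 o$ ($a{\left(o \right)} = o + 5 o = 6 o$)
$- \frac{85106}{f{\left(\sqrt{130 + a{\left(-7 \right)}} \right)}} = - \frac{85106}{-81} = \left(-85106\right) \left(- \frac{1}{81}\right) = \frac{85106}{81}$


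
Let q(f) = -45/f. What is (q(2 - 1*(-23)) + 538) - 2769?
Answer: -11164/5 ≈ -2232.8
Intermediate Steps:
(q(2 - 1*(-23)) + 538) - 2769 = (-45/(2 - 1*(-23)) + 538) - 2769 = (-45/(2 + 23) + 538) - 2769 = (-45/25 + 538) - 2769 = (-45*1/25 + 538) - 2769 = (-9/5 + 538) - 2769 = 2681/5 - 2769 = -11164/5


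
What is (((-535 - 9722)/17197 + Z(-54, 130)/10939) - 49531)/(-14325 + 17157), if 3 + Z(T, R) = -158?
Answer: -3105928928671/177583375952 ≈ -17.490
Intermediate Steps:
Z(T, R) = -161 (Z(T, R) = -3 - 158 = -161)
(((-535 - 9722)/17197 + Z(-54, 130)/10939) - 49531)/(-14325 + 17157) = (((-535 - 9722)/17197 - 161/10939) - 49531)/(-14325 + 17157) = ((-10257*1/17197 - 161*1/10939) - 49531)/2832 = ((-10257/17197 - 161/10939) - 49531)*(1/2832) = (-114970040/188117983 - 49531)*(1/2832) = -9317786786013/188117983*1/2832 = -3105928928671/177583375952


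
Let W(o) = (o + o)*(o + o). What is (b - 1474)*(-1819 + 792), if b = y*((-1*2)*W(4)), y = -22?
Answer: -1378234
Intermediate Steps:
W(o) = 4*o² (W(o) = (2*o)*(2*o) = 4*o²)
b = 2816 (b = -22*(-1*2)*4*4² = -(-44)*4*16 = -(-44)*64 = -22*(-128) = 2816)
(b - 1474)*(-1819 + 792) = (2816 - 1474)*(-1819 + 792) = 1342*(-1027) = -1378234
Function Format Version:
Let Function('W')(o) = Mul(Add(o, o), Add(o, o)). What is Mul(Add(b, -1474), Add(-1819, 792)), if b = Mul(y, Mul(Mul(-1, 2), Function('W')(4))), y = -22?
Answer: -1378234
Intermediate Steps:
Function('W')(o) = Mul(4, Pow(o, 2)) (Function('W')(o) = Mul(Mul(2, o), Mul(2, o)) = Mul(4, Pow(o, 2)))
b = 2816 (b = Mul(-22, Mul(Mul(-1, 2), Mul(4, Pow(4, 2)))) = Mul(-22, Mul(-2, Mul(4, 16))) = Mul(-22, Mul(-2, 64)) = Mul(-22, -128) = 2816)
Mul(Add(b, -1474), Add(-1819, 792)) = Mul(Add(2816, -1474), Add(-1819, 792)) = Mul(1342, -1027) = -1378234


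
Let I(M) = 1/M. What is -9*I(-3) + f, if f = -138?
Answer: -135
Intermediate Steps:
-9*I(-3) + f = -9/(-3) - 138 = -9*(-⅓) - 138 = 3 - 138 = -135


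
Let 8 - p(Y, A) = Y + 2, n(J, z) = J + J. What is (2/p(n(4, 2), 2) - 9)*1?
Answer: -10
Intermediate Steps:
n(J, z) = 2*J
p(Y, A) = 6 - Y (p(Y, A) = 8 - (Y + 2) = 8 - (2 + Y) = 8 + (-2 - Y) = 6 - Y)
(2/p(n(4, 2), 2) - 9)*1 = (2/(6 - 2*4) - 9)*1 = (2/(6 - 1*8) - 9)*1 = (2/(6 - 8) - 9)*1 = (2/(-2) - 9)*1 = (2*(-½) - 9)*1 = (-1 - 9)*1 = -10*1 = -10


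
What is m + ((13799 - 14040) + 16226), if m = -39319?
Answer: -23334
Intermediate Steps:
m + ((13799 - 14040) + 16226) = -39319 + ((13799 - 14040) + 16226) = -39319 + (-241 + 16226) = -39319 + 15985 = -23334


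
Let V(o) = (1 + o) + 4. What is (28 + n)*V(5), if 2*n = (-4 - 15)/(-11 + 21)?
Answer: 541/2 ≈ 270.50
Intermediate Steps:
n = -19/20 (n = ((-4 - 15)/(-11 + 21))/2 = (-19/10)/2 = (-19*⅒)/2 = (½)*(-19/10) = -19/20 ≈ -0.95000)
V(o) = 5 + o
(28 + n)*V(5) = (28 - 19/20)*(5 + 5) = (541/20)*10 = 541/2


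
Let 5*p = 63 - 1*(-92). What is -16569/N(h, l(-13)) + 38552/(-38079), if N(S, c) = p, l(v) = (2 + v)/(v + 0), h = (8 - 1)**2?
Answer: -632126063/1180449 ≈ -535.50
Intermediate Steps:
h = 49 (h = 7**2 = 49)
l(v) = (2 + v)/v
p = 31 (p = (63 - 1*(-92))/5 = (63 + 92)/5 = (1/5)*155 = 31)
N(S, c) = 31
-16569/N(h, l(-13)) + 38552/(-38079) = -16569/31 + 38552/(-38079) = -16569*1/31 + 38552*(-1/38079) = -16569/31 - 38552/38079 = -632126063/1180449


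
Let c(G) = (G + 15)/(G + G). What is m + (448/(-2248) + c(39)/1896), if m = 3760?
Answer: 8680237707/2308696 ≈ 3759.8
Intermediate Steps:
c(G) = (15 + G)/(2*G) (c(G) = (15 + G)/((2*G)) = (15 + G)*(1/(2*G)) = (15 + G)/(2*G))
m + (448/(-2248) + c(39)/1896) = 3760 + (448/(-2248) + ((½)*(15 + 39)/39)/1896) = 3760 + (448*(-1/2248) + ((½)*(1/39)*54)*(1/1896)) = 3760 + (-56/281 + (9/13)*(1/1896)) = 3760 + (-56/281 + 3/8216) = 3760 - 459253/2308696 = 8680237707/2308696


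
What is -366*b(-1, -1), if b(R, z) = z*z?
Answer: -366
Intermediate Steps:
b(R, z) = z**2
-366*b(-1, -1) = -366*(-1)**2 = -366*1 = -366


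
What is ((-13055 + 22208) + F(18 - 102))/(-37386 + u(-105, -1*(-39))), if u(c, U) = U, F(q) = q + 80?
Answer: -9149/37347 ≈ -0.24497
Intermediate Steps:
F(q) = 80 + q
((-13055 + 22208) + F(18 - 102))/(-37386 + u(-105, -1*(-39))) = ((-13055 + 22208) + (80 + (18 - 102)))/(-37386 - 1*(-39)) = (9153 + (80 - 84))/(-37386 + 39) = (9153 - 4)/(-37347) = 9149*(-1/37347) = -9149/37347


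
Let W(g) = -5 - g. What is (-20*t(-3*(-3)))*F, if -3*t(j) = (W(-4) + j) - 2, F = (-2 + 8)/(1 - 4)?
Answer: -80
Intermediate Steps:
F = -2 (F = 6/(-3) = 6*(-⅓) = -2)
t(j) = 1 - j/3 (t(j) = -(((-5 - 1*(-4)) + j) - 2)/3 = -(((-5 + 4) + j) - 2)/3 = -((-1 + j) - 2)/3 = -(-3 + j)/3 = 1 - j/3)
(-20*t(-3*(-3)))*F = -20*(1 - (-1)*(-3))*(-2) = -20*(1 - ⅓*9)*(-2) = -20*(1 - 3)*(-2) = -20*(-2)*(-2) = 40*(-2) = -80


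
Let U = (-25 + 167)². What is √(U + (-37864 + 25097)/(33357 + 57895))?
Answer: √41975750294093/45626 ≈ 142.00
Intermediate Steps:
U = 20164 (U = 142² = 20164)
√(U + (-37864 + 25097)/(33357 + 57895)) = √(20164 + (-37864 + 25097)/(33357 + 57895)) = √(20164 - 12767/91252) = √(1839992561/91252) = √41975750294093/45626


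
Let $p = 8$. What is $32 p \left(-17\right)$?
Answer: $-4352$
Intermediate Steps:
$32 p \left(-17\right) = 32 \cdot 8 \left(-17\right) = 256 \left(-17\right) = -4352$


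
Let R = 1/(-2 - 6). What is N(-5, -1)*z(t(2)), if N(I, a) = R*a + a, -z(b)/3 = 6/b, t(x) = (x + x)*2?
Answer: 63/32 ≈ 1.9688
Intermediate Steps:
R = -⅛ (R = 1/(-8) = -⅛ ≈ -0.12500)
t(x) = 4*x (t(x) = (2*x)*2 = 4*x)
z(b) = -18/b
N(I, a) = 7*a/8 (N(I, a) = -a/8 + a = 7*a/8)
N(-5, -1)*z(t(2)) = ((7/8)*(-1))*(-18/(4*2)) = -(-63)/(4*8) = -7/8*(-9/4) = 63/32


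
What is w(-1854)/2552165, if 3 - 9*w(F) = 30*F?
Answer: 18541/7656495 ≈ 0.0024216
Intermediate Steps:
w(F) = 1/3 - 10*F/3
w(-1854)/2552165 = (1/3 - 10/3*(-1854))/2552165 = (1/3 + 6180)*(1/2552165) = (18541/3)*(1/2552165) = 18541/7656495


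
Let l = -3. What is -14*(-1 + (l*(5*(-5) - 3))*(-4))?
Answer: 4718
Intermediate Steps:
-14*(-1 + (l*(5*(-5) - 3))*(-4)) = -14*(-1 - 3*(5*(-5) - 3)*(-4)) = -14*(-1 - 3*(-25 - 3)*(-4)) = -14*(-1 - 3*(-28)*(-4)) = -14*(-1 + 84*(-4)) = -14*(-1 - 336) = -14*(-337) = 4718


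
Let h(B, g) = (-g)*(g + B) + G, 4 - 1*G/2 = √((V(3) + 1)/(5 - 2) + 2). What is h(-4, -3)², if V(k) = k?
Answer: 547/3 + 52*√30/3 ≈ 277.27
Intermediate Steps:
G = 8 - 2*√30/3 (G = 8 - 2*√((3 + 1)/(5 - 2) + 2) = 8 - 2*√(4/3 + 2) = 8 - 2*√30/3 ≈ 4.3485)
h(B, g) = 8 - 2*√30/3 - g*(B + g) (h(B, g) = (-g)*(g + B) + (8 - 2*√30/3) = (-g)*(B + g) + (8 - 2*√30/3) = -g*(B + g) + (8 - 2*√30/3) = 8 - 2*√30/3 - g*(B + g))
h(-4, -3)² = (8 - 1*(-3)² - 2*√30/3 - 1*(-4)*(-3))² = (8 - 1*9 - 2*√30/3 - 12)² = (8 - 9 - 2*√30/3 - 12)² = (-13 - 2*√30/3)²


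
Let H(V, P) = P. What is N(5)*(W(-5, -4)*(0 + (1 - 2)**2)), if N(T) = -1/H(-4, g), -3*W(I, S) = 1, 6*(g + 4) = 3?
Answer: -2/21 ≈ -0.095238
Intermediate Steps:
g = -7/2 (g = -4 + (1/6)*3 = -4 + 1/2 = -7/2 ≈ -3.5000)
W(I, S) = -1/3 (W(I, S) = -1/3*1 = -1/3)
N(T) = 2/7 (N(T) = -1/(-7/2) = -1*(-2/7) = 2/7)
N(5)*(W(-5, -4)*(0 + (1 - 2)**2)) = 2*(-(0 + (1 - 2)**2)/3)/7 = 2*(-(0 + (-1)**2)/3)/7 = 2*(-(0 + 1)/3)/7 = 2*(-1/3*1)/7 = (2/7)*(-1/3) = -2/21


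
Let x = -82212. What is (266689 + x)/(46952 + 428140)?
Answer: 184477/475092 ≈ 0.38830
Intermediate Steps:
(266689 + x)/(46952 + 428140) = (266689 - 82212)/(46952 + 428140) = 184477/475092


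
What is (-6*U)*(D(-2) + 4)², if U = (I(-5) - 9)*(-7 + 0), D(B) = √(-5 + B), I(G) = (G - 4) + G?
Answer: -8694 - 7728*I*√7 ≈ -8694.0 - 20446.0*I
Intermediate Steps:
I(G) = -4 + 2*G (I(G) = (-4 + G) + G = -4 + 2*G)
U = 161 (U = ((-4 + 2*(-5)) - 9)*(-7 + 0) = ((-4 - 10) - 9)*(-7) = (-14 - 9)*(-7) = -23*(-7) = 161)
(-6*U)*(D(-2) + 4)² = (-6*161)*(√(-5 - 2) + 4)² = -966*(√(-7) + 4)² = -966*(I*√7 + 4)² = -966*(4 + I*√7)²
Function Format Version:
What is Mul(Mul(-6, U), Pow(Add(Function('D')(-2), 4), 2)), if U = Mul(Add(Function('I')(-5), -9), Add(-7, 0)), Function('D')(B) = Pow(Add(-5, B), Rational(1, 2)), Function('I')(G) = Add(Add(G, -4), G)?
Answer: Add(-8694, Mul(-7728, I, Pow(7, Rational(1, 2)))) ≈ Add(-8694.0, Mul(-20446., I))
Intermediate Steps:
Function('I')(G) = Add(-4, Mul(2, G)) (Function('I')(G) = Add(Add(-4, G), G) = Add(-4, Mul(2, G)))
U = 161 (U = Mul(Add(Add(-4, Mul(2, -5)), -9), Add(-7, 0)) = Mul(Add(Add(-4, -10), -9), -7) = Mul(Add(-14, -9), -7) = Mul(-23, -7) = 161)
Mul(Mul(-6, U), Pow(Add(Function('D')(-2), 4), 2)) = Mul(Mul(-6, 161), Pow(Add(Pow(Add(-5, -2), Rational(1, 2)), 4), 2)) = Mul(-966, Pow(Add(Pow(-7, Rational(1, 2)), 4), 2)) = Mul(-966, Pow(Add(Mul(I, Pow(7, Rational(1, 2))), 4), 2)) = Mul(-966, Pow(Add(4, Mul(I, Pow(7, Rational(1, 2)))), 2))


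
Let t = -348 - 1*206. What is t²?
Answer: 306916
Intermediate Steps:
t = -554 (t = -348 - 206 = -554)
t² = (-554)² = 306916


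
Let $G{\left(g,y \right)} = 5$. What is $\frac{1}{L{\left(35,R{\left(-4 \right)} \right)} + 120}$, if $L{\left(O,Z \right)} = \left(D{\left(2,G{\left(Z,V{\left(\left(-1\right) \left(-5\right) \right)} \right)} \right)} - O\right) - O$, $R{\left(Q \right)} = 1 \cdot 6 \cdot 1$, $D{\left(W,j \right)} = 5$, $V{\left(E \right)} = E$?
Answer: $\frac{1}{55} \approx 0.018182$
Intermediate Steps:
$R{\left(Q \right)} = 6$ ($R{\left(Q \right)} = 6 \cdot 1 = 6$)
$L{\left(O,Z \right)} = 5 - 2 O$ ($L{\left(O,Z \right)} = \left(5 - O\right) - O = 5 - 2 O$)
$\frac{1}{L{\left(35,R{\left(-4 \right)} \right)} + 120} = \frac{1}{\left(5 - 70\right) + 120} = \frac{1}{-65 + 120} = \frac{1}{55}$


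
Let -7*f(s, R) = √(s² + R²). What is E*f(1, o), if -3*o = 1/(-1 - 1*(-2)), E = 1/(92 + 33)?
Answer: -√10/2625 ≈ -0.0012047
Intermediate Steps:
E = 1/125 ≈ 0.0080000
o = -⅓ (o = -1/(3*(-1 - 1*(-2))) = -1/(3*(-1 + 2)) = -⅓/1 = -⅓*1 = -⅓ ≈ -0.33333)
f(s, R) = -√(R² + s²)/7 (f(s, R) = -√(s² + R²)/7 = -√(R² + s²)/7)
E*f(1, o) = (-√((-⅓)² + 1²)/7)/125 = (-√(⅑ + 1)/7)/125 = (-√10/21)/125 = -√10/2625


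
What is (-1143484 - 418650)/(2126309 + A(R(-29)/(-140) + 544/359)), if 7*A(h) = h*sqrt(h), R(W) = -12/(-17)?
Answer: -793131118339967566731883920875/1079575654269295638644758875449 + 376761177335484235*sqrt(68909613815)/1079575654269295638644758875449 ≈ -0.73467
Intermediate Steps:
R(W) = 12/17 (R(W) = -12*(-1/17) = 12/17)
A(h) = h**(3/2)/7 (A(h) = (h*sqrt(h))/7 = h**(3/2)/7)
(-1143484 - 418650)/(2126309 + A(R(-29)/(-140) + 544/359)) = (-1143484 - 418650)/(2126309 + ((12/17)/(-140) + 544/359)**(3/2)/7) = -1562134/(2126309 + ((12/17)*(-1/140) + 544*(1/359))**(3/2)/7) = -1562134/(2126309 + (-3/595 + 544/359)**(3/2)/7) = -1562134/(2126309 + (322603/213605)**(3/2)/7) = -1562134/(2126309 + (322603*sqrt(68909613815)/45627096025)/7) = -1562134/(2126309 + 322603*sqrt(68909613815)/319389672175)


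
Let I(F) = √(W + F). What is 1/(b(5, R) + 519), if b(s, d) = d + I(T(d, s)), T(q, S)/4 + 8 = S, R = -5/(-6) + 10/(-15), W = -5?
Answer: 18690/9703837 - 36*I*√17/9703837 ≈ 0.001926 - 1.5296e-5*I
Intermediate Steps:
R = ⅙ (R = -5*(-⅙) + 10*(-1/15) = ⅚ - ⅔ = ⅙ ≈ 0.16667)
T(q, S) = -32 + 4*S
I(F) = √(-5 + F)
b(s, d) = d + √(-37 + 4*s) (b(s, d) = d + √(-5 + (-32 + 4*s)) = d + √(-37 + 4*s))
1/(b(5, R) + 519) = 1/((⅙ + √(-37 + 4*5)) + 519) = 1/((⅙ + √(-37 + 20)) + 519) = 1/((⅙ + √(-17)) + 519) = 1/((⅙ + I*√17) + 519) = 1/(3115/6 + I*√17)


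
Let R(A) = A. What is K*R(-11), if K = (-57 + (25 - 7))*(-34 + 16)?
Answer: -7722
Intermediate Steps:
K = 702 (K = (-57 + 18)*(-18) = -39*(-18) = 702)
K*R(-11) = 702*(-11) = -7722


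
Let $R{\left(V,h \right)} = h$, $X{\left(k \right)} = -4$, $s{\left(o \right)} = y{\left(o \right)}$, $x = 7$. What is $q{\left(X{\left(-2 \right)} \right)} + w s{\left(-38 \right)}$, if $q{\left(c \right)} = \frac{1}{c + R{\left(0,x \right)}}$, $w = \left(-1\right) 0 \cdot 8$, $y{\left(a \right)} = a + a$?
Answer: $\frac{1}{3} \approx 0.33333$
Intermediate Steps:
$y{\left(a \right)} = 2 a$
$s{\left(o \right)} = 2 o$
$w = 0$ ($w = 0 \cdot 8 = 0$)
$q{\left(c \right)} = \frac{1}{7 + c}$ ($q{\left(c \right)} = \frac{1}{c + 7} = \frac{1}{7 + c}$)
$q{\left(X{\left(-2 \right)} \right)} + w s{\left(-38 \right)} = \frac{1}{7 - 4} + 0 \cdot 2 \left(-38\right) = \frac{1}{3} + 0 \left(-76\right) = \frac{1}{3} + 0 = \frac{1}{3}$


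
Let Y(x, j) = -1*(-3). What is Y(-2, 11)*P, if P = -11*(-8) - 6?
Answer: 246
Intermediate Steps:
Y(x, j) = 3
P = 82 (P = 88 - 6 = 82)
Y(-2, 11)*P = 3*82 = 246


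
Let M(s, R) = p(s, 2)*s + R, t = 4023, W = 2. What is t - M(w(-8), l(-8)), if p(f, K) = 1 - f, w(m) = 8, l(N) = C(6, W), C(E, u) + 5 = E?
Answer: 4078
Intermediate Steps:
C(E, u) = -5 + E
l(N) = 1 (l(N) = -5 + 6 = 1)
M(s, R) = R + s*(1 - s) (M(s, R) = (1 - s)*s + R = s*(1 - s) + R = R + s*(1 - s))
t - M(w(-8), l(-8)) = 4023 - (1 - 1*8*(-1 + 8)) = 4023 - (1 - 1*8*7) = 4023 - (1 - 56) = 4023 - 1*(-55) = 4023 + 55 = 4078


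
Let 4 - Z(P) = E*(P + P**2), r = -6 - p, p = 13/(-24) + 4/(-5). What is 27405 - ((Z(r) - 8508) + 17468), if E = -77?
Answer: 246654523/14400 ≈ 17129.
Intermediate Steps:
p = -161/120 (p = 13*(-1/24) + 4*(-1/5) = -13/24 - 4/5 = -161/120 ≈ -1.3417)
r = -559/120 (r = -6 - 1*(-161/120) = -6 + 161/120 = -559/120 ≈ -4.6583)
Z(P) = 4 + 77*P + 77*P**2 (Z(P) = 4 - (-77)*(P + P**2) = 4 - (-77*P - 77*P**2) = 4 + (77*P + 77*P**2) = 4 + 77*P + 77*P**2)
27405 - ((Z(r) - 8508) + 17468) = 27405 - (((4 + 77*(-559/120) + 77*(-559/120)**2) - 8508) + 17468) = 27405 - (((4 - 43043/120 + 77*(312481/14400)) - 8508) + 17468) = 27405 - (((4 - 43043/120 + 24061037/14400) - 8508) + 17468) = 27405 - ((18953477/14400 - 8508) + 17468) = 27405 - (-103561723/14400 + 17468) = 27405 - 1*147977477/14400 = 27405 - 147977477/14400 = 246654523/14400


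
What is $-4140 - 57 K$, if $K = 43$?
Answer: $-6591$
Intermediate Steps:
$-4140 - 57 K = -4140 - 2451 = -6591$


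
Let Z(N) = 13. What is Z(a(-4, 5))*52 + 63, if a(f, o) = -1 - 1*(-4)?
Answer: 739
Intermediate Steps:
a(f, o) = 3 (a(f, o) = -1 + 4 = 3)
Z(a(-4, 5))*52 + 63 = 13*52 + 63 = 676 + 63 = 739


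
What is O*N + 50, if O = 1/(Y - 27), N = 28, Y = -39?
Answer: 1636/33 ≈ 49.576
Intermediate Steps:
O = -1/66 (O = 1/(-39 - 27) = 1/(-66) = -1/66 ≈ -0.015152)
O*N + 50 = -1/66*28 + 50 = -14/33 + 50 = 1636/33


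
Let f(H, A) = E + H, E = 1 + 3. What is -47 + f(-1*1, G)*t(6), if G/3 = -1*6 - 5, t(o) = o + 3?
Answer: -20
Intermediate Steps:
t(o) = 3 + o
G = -33 (G = 3*(-1*6 - 5) = 3*(-6 - 5) = 3*(-11) = -33)
E = 4
f(H, A) = 4 + H
-47 + f(-1*1, G)*t(6) = -47 + (4 - 1*1)*(3 + 6) = -47 + (4 - 1)*9 = -47 + 3*9 = -47 + 27 = -20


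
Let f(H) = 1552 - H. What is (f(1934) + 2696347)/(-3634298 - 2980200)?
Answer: -2695965/6614498 ≈ -0.40758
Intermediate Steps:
(f(1934) + 2696347)/(-3634298 - 2980200) = ((1552 - 1*1934) + 2696347)/(-3634298 - 2980200) = ((1552 - 1934) + 2696347)/(-6614498) = (-382 + 2696347)*(-1/6614498) = 2695965*(-1/6614498) = -2695965/6614498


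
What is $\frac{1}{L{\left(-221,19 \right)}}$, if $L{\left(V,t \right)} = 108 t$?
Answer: $\frac{1}{2052} \approx 0.00048733$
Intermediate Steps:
$\frac{1}{L{\left(-221,19 \right)}} = \frac{1}{108 \cdot 19} = \frac{1}{2052}$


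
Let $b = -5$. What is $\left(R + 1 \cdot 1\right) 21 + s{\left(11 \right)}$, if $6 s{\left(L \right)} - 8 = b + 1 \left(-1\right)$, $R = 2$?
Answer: $\frac{190}{3} \approx 63.333$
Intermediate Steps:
$s{\left(L \right)} = \frac{1}{3}$ ($s{\left(L \right)} = \frac{4}{3} + \frac{-5 + 1 \left(-1\right)}{6} = \frac{4}{3} + \frac{-5 - 1}{6} = \frac{4}{3} + \frac{1}{6} \left(-6\right) = \frac{4}{3} - 1 = \frac{1}{3}$)
$\left(R + 1 \cdot 1\right) 21 + s{\left(11 \right)} = \left(2 + 1 \cdot 1\right) 21 + \frac{1}{3} = \left(2 + 1\right) 21 + \frac{1}{3} = 3 \cdot 21 + \frac{1}{3} = 63 + \frac{1}{3} = \frac{190}{3}$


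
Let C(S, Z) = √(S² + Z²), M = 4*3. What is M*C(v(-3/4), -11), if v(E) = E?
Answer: 3*√1945 ≈ 132.31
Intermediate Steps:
M = 12
M*C(v(-3/4), -11) = 12*√((-3/4)² + (-11)²) = 12*√((-3*¼)² + 121) = 12*√((-¾)² + 121) = 12*√(9/16 + 121) = 12*√(1945/16) = 12*(√1945/4) = 3*√1945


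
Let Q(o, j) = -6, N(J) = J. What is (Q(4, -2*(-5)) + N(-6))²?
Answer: 144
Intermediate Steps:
(Q(4, -2*(-5)) + N(-6))² = (-6 - 6)² = (-12)² = 144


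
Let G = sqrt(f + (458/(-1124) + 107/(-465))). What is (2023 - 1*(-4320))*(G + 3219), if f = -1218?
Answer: 20418117 + 6343*I*sqrt(83224865863470)/261330 ≈ 2.0418e+7 + 2.2143e+5*I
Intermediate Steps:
G = I*sqrt(83224865863470)/261330 (G = sqrt(-1218 + (458/(-1124) + 107/(-465))) = sqrt(-1218 + (458*(-1/1124) + 107*(-1/465))) = sqrt(-1218 + (-229/562 - 107/465)) = sqrt(-1218 - 166619/261330) = sqrt(-318466559/261330) = I*sqrt(83224865863470)/261330 ≈ 34.909*I)
(2023 - 1*(-4320))*(G + 3219) = (2023 - 1*(-4320))*(I*sqrt(83224865863470)/261330 + 3219) = (2023 + 4320)*(3219 + I*sqrt(83224865863470)/261330) = 6343*(3219 + I*sqrt(83224865863470)/261330) = 20418117 + 6343*I*sqrt(83224865863470)/261330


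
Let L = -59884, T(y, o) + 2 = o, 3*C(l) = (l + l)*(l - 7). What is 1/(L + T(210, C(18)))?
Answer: -1/59754 ≈ -1.6735e-5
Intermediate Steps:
C(l) = 2*l*(-7 + l)/3 (C(l) = ((l + l)*(l - 7))/3 = ((2*l)*(-7 + l))/3 = (2*l*(-7 + l))/3 = 2*l*(-7 + l)/3)
T(y, o) = -2 + o
1/(L + T(210, C(18))) = 1/(-59884 + (-2 + (2/3)*18*(-7 + 18))) = 1/(-59884 + (-2 + (2/3)*18*11)) = 1/(-59884 + (-2 + 132)) = 1/(-59884 + 130) = 1/(-59754) = -1/59754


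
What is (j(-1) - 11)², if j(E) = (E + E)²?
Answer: 49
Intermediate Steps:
j(E) = 4*E² (j(E) = (2*E)² = 4*E²)
(j(-1) - 11)² = (4*(-1)² - 11)² = (4*1 - 11)² = (4 - 11)² = (-7)² = 49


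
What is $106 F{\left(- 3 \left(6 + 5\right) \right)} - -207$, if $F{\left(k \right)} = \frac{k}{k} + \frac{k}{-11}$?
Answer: $631$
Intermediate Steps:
$F{\left(k \right)} = 1 - \frac{k}{11}$ ($F{\left(k \right)} = 1 + k \left(- \frac{1}{11}\right) = 1 - \frac{k}{11}$)
$106 F{\left(- 3 \left(6 + 5\right) \right)} - -207 = 106 \left(1 - \frac{\left(-3\right) \left(6 + 5\right)}{11}\right) - -207 = 106 \left(1 - \frac{\left(-3\right) 11}{11}\right) + \left(-17 + 224\right) = 106 \left(1 - -3\right) + 207 = 106 \left(1 + 3\right) + 207 = 106 \cdot 4 + 207 = 424 + 207 = 631$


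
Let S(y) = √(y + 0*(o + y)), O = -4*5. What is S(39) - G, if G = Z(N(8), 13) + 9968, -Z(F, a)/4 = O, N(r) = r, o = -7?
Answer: -10048 + √39 ≈ -10042.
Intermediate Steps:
O = -20
Z(F, a) = 80 (Z(F, a) = -4*(-20) = 80)
S(y) = √y (S(y) = √(y + 0*(-7 + y)) = √(y + 0) = √y)
G = 10048 (G = 80 + 9968 = 10048)
S(39) - G = √39 - 1*10048 = √39 - 10048 = -10048 + √39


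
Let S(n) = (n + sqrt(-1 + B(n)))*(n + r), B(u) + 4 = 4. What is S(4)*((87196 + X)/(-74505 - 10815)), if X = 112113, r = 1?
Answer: -199309/4266 - 199309*I/17064 ≈ -46.72 - 11.68*I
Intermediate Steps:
B(u) = 0 (B(u) = -4 + 4 = 0)
S(n) = (1 + n)*(I + n) (S(n) = (n + sqrt(-1 + 0))*(n + 1) = (n + sqrt(-1))*(1 + n) = (n + I)*(1 + n) = (I + n)*(1 + n) = (1 + n)*(I + n))
S(4)*((87196 + X)/(-74505 - 10815)) = (I + 4 + 4**2 + I*4)*((87196 + 112113)/(-74505 - 10815)) = (I + 4 + 16 + 4*I)*(199309/(-85320)) = (20 + 5*I)*(199309*(-1/85320)) = (20 + 5*I)*(-199309/85320) = -199309/4266 - 199309*I/17064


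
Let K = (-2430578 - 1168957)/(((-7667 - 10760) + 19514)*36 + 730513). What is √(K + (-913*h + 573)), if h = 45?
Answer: I*√960007694369595/153929 ≈ 201.29*I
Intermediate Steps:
K = -719907/153929 (K = -3599535/((-18427 + 19514)*36 + 730513) = -3599535/(1087*36 + 730513) = -3599535/(39132 + 730513) = -3599535/769645 = -3599535*1/769645 = -719907/153929 ≈ -4.6769)
√(K + (-913*h + 573)) = √(-719907/153929 + (-913*45 + 573)) = √(-719907/153929 + (-41085 + 573)) = √(-719907/153929 - 40512) = √(-6236691555/153929) = I*√960007694369595/153929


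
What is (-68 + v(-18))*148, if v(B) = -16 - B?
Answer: -9768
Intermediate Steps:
(-68 + v(-18))*148 = (-68 + (-16 - 1*(-18)))*148 = (-68 + (-16 + 18))*148 = (-68 + 2)*148 = -66*148 = -9768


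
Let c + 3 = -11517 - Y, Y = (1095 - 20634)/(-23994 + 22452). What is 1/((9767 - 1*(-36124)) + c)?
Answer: 514/17660181 ≈ 2.9105e-5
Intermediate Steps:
Y = 6513/514 (Y = -19539/(-1542) = -19539*(-1/1542) = 6513/514 ≈ 12.671)
c = -5927793/514 (c = -3 + (-11517 - 1*6513/514) = -3 + (-11517 - 6513/514) = -3 - 5926251/514 = -5927793/514 ≈ -11533.)
1/((9767 - 1*(-36124)) + c) = 1/((9767 - 1*(-36124)) - 5927793/514) = 1/((9767 + 36124) - 5927793/514) = 1/(45891 - 5927793/514) = 1/(17660181/514) = 514/17660181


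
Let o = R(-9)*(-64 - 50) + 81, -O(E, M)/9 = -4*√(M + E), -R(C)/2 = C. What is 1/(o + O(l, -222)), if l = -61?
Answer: -73/157467 - 4*I*√283/472401 ≈ -0.00046359 - 0.00014244*I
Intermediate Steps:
R(C) = -2*C
O(E, M) = 36*√(E + M) (O(E, M) = -(-36)*√(M + E) = -(-36)*√(E + M) = 36*√(E + M))
o = -1971 (o = (-2*(-9))*(-64 - 50) + 81 = 18*(-114) + 81 = -2052 + 81 = -1971)
1/(o + O(l, -222)) = 1/(-1971 + 36*√(-61 - 222)) = 1/(-1971 + 36*√(-283)) = 1/(-1971 + 36*(I*√283)) = 1/(-1971 + 36*I*√283)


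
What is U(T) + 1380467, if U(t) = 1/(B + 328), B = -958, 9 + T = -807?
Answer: 869694209/630 ≈ 1.3805e+6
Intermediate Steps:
T = -816 (T = -9 - 807 = -816)
U(t) = -1/630 (U(t) = 1/(-958 + 328) = 1/(-630) = -1/630)
U(T) + 1380467 = -1/630 + 1380467 = 869694209/630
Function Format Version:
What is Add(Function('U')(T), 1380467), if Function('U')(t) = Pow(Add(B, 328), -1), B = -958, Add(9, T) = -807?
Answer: Rational(869694209, 630) ≈ 1.3805e+6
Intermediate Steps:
T = -816 (T = Add(-9, -807) = -816)
Function('U')(t) = Rational(-1, 630) (Function('U')(t) = Pow(Add(-958, 328), -1) = Pow(-630, -1) = Rational(-1, 630))
Add(Function('U')(T), 1380467) = Add(Rational(-1, 630), 1380467) = Rational(869694209, 630)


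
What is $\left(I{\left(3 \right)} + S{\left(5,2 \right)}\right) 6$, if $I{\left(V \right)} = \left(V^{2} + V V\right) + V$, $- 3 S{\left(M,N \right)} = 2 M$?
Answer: $106$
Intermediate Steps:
$S{\left(M,N \right)} = - \frac{2 M}{3}$
$I{\left(V \right)} = V + 2 V^{2}$ ($I{\left(V \right)} = \left(V^{2} + V^{2}\right) + V = 2 V^{2} + V = V + 2 V^{2}$)
$\left(I{\left(3 \right)} + S{\left(5,2 \right)}\right) 6 = \left(3 \left(1 + 2 \cdot 3\right) - \frac{10}{3}\right) 6 = \left(3 \left(1 + 6\right) - \frac{10}{3}\right) 6 = \left(3 \cdot 7 - \frac{10}{3}\right) 6 = \left(21 - \frac{10}{3}\right) 6 = \frac{53}{3} \cdot 6 = 106$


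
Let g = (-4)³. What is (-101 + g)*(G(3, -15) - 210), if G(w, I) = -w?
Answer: 35145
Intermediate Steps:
g = -64
(-101 + g)*(G(3, -15) - 210) = (-101 - 64)*(-1*3 - 210) = -165*(-3 - 210) = -165*(-213) = 35145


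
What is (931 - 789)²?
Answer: 20164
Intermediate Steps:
(931 - 789)² = 142² = 20164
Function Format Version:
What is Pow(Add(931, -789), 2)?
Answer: 20164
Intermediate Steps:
Pow(Add(931, -789), 2) = Pow(142, 2) = 20164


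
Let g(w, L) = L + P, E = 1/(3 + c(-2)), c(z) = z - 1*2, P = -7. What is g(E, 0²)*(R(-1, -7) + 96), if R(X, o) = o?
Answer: -623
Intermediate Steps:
c(z) = -2 + z (c(z) = z - 2 = -2 + z)
E = -1 (E = 1/(3 + (-2 - 2)) = 1/(3 - 4) = 1/(-1) = -1)
g(w, L) = -7 + L (g(w, L) = L - 7 = -7 + L)
g(E, 0²)*(R(-1, -7) + 96) = (-7 + 0²)*(-7 + 96) = (-7 + 0)*89 = -7*89 = -623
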